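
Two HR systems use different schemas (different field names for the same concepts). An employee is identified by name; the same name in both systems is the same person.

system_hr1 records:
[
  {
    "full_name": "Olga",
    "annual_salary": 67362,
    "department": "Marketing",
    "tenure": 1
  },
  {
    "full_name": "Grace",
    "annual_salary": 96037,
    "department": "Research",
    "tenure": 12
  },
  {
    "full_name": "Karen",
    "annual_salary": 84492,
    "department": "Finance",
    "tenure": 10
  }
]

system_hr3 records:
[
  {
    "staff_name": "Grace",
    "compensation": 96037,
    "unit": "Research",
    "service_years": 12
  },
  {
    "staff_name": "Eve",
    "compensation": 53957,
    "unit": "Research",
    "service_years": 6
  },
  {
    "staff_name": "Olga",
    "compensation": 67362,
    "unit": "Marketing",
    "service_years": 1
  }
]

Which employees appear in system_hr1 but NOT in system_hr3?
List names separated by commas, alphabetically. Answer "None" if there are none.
Karen

Schema mapping: "full_name" (system_hr1) = "staff_name" (system_hr3) = employee name

Names in system_hr1: ['Grace', 'Karen', 'Olga']
Names in system_hr3: ['Eve', 'Grace', 'Olga']

In system_hr1 but not system_hr3: ['Karen']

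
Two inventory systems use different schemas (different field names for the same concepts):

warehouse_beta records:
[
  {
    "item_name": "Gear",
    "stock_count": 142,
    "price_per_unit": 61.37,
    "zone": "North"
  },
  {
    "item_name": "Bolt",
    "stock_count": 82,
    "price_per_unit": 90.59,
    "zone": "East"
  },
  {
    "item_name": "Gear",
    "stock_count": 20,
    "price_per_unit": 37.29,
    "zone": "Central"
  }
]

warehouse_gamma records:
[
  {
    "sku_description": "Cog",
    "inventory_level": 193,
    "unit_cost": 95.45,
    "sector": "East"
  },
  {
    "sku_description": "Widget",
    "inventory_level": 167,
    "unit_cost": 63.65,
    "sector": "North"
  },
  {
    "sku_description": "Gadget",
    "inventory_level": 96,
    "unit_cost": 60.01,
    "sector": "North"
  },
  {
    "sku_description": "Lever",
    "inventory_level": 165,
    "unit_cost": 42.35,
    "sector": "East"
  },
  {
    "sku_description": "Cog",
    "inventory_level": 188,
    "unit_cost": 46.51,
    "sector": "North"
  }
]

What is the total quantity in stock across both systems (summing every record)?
1053

To reconcile these schemas, identify the field holding the quantity in stock in each system:
1. In warehouse_beta it is "stock_count"
2. In warehouse_gamma it is "inventory_level"

From warehouse_beta: 142 + 82 + 20 = 244
From warehouse_gamma: 193 + 167 + 96 + 165 + 188 = 809

Total: 244 + 809 = 1053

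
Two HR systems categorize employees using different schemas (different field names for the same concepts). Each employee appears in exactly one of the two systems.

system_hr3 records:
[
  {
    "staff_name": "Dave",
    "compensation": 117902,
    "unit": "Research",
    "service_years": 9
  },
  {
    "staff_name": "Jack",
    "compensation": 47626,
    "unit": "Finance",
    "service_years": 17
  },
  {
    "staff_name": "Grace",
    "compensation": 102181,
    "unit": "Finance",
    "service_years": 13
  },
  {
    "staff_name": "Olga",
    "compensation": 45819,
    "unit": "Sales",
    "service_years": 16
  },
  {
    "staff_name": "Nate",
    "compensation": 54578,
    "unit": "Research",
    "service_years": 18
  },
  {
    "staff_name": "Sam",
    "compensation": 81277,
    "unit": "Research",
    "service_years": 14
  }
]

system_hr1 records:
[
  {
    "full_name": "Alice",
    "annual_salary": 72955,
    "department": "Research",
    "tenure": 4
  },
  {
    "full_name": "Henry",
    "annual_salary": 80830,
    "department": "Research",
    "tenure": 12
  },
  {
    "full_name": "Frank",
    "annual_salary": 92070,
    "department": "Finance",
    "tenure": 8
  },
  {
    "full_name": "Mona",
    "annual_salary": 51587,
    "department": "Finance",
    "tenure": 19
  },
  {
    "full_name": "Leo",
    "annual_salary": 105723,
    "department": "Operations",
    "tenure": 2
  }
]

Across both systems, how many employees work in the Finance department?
4

Schema mapping: "unit" (system_hr3) = "department" (system_hr1) = department

Finance employees in system_hr3: 2
Finance employees in system_hr1: 2

Total in Finance: 2 + 2 = 4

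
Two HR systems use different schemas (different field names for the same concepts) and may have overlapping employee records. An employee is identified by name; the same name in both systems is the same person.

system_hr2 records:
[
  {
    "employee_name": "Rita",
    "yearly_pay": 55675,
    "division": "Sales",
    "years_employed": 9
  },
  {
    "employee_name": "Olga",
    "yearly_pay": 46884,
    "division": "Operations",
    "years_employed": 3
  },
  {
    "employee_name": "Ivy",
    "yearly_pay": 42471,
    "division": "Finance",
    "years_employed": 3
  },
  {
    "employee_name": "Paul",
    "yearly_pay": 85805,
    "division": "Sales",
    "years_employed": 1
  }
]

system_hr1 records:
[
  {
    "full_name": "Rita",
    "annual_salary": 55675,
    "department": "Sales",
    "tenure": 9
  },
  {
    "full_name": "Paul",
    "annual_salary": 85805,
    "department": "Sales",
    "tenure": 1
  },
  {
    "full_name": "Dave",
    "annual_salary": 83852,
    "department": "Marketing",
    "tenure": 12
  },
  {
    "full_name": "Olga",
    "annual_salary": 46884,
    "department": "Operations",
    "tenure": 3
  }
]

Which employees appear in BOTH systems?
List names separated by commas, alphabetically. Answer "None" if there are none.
Olga, Paul, Rita

Schema mapping: "employee_name" (system_hr2) = "full_name" (system_hr1) = employee name

Names in system_hr2: ['Ivy', 'Olga', 'Paul', 'Rita']
Names in system_hr1: ['Dave', 'Olga', 'Paul', 'Rita']

Intersection: ['Olga', 'Paul', 'Rita']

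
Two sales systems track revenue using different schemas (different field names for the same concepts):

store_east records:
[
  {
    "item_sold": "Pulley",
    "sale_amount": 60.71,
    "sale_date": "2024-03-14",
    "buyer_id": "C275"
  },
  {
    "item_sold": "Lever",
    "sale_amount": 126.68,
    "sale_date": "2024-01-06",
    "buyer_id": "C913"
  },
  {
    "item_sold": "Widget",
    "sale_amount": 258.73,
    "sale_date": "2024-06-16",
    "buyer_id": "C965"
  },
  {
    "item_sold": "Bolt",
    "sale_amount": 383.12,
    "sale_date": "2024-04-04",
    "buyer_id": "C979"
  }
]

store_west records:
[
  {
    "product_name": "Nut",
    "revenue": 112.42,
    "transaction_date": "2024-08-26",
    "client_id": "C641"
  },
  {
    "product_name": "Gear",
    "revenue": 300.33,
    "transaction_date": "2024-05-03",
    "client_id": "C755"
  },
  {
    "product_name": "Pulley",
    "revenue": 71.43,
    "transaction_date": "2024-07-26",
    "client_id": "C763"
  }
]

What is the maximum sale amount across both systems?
383.12

Reconcile: "sale_amount" (store_east) = "revenue" (store_west) = sale amount

Maximum in store_east: 383.12
Maximum in store_west: 300.33

Overall maximum: max(383.12, 300.33) = 383.12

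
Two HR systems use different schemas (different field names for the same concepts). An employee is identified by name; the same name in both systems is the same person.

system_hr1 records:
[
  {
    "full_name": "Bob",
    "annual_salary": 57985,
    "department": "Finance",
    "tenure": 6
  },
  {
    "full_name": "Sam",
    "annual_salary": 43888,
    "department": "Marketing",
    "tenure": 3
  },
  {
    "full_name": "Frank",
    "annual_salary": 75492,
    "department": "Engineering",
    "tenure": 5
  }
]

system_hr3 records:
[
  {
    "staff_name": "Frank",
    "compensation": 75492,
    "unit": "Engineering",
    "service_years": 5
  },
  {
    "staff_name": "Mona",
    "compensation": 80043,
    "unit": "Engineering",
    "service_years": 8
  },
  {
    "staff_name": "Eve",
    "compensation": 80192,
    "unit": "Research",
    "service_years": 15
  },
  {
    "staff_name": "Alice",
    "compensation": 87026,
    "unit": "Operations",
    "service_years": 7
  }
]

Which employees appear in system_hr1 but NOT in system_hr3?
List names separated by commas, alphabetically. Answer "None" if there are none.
Bob, Sam

Schema mapping: "full_name" (system_hr1) = "staff_name" (system_hr3) = employee name

Names in system_hr1: ['Bob', 'Frank', 'Sam']
Names in system_hr3: ['Alice', 'Eve', 'Frank', 'Mona']

In system_hr1 but not system_hr3: ['Bob', 'Sam']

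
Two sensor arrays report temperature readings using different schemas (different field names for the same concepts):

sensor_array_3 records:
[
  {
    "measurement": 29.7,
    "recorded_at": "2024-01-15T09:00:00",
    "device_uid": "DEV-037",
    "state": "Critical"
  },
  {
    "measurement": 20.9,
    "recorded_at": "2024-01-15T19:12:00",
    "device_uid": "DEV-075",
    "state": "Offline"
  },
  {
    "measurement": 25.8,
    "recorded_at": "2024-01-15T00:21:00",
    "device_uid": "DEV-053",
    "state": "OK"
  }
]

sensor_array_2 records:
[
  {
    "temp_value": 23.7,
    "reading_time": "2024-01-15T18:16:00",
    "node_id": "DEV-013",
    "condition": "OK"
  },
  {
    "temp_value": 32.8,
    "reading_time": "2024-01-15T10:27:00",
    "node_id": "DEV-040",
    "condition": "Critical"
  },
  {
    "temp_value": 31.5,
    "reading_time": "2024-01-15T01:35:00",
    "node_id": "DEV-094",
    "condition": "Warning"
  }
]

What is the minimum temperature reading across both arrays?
20.9

Schema mapping: "measurement" (sensor_array_3) = "temp_value" (sensor_array_2) = temperature reading

Minimum in sensor_array_3: 20.9
Minimum in sensor_array_2: 23.7

Overall minimum: min(20.9, 23.7) = 20.9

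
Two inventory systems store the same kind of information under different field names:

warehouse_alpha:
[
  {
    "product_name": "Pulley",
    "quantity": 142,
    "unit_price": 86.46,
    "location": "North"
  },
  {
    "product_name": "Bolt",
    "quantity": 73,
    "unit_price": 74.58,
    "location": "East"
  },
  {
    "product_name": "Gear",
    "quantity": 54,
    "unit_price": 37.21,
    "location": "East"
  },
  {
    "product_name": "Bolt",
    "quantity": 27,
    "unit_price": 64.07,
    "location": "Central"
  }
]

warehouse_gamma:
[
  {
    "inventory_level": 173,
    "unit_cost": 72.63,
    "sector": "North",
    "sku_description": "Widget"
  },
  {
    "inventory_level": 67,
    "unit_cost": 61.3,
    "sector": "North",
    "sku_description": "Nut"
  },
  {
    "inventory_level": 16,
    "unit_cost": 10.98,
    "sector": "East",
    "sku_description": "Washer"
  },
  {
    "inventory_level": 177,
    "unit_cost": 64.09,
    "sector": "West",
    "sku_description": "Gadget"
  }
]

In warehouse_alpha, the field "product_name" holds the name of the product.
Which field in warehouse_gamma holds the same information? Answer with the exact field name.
sku_description

In warehouse_alpha, "product_name" holds the name of the product.
The fields in warehouse_gamma are: "inventory_level", "unit_cost", "sector", "sku_description".
"sku_description" is the match: the name refers to the same concept and its values are product-name strings (e.g. 'Gadget', 'Nut').
The other fields ("inventory_level", "unit_cost", "sector") hold different kinds of data.

So "product_name" in warehouse_alpha corresponds to "sku_description" in warehouse_gamma.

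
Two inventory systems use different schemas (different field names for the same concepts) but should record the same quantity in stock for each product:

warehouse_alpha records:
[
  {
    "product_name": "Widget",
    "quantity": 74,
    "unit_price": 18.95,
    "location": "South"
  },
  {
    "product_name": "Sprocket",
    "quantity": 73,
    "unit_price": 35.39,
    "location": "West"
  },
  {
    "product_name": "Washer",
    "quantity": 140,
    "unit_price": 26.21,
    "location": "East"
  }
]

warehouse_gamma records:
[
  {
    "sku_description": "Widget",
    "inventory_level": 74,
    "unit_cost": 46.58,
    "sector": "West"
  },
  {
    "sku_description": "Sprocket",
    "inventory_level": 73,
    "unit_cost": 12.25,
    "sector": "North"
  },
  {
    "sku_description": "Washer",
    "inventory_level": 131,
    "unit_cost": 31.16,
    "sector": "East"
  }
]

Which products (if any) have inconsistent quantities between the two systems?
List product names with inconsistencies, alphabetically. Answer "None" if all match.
Washer

Schema mappings:
- "product_name" (warehouse_alpha) = "sku_description" (warehouse_gamma) = product name
- "quantity" (warehouse_alpha) = "inventory_level" (warehouse_gamma) = quantity

Comparison:
  Widget: 74 vs 74 - MATCH
  Sprocket: 73 vs 73 - MATCH
  Washer: 140 vs 131 - MISMATCH

Products with inconsistencies: Washer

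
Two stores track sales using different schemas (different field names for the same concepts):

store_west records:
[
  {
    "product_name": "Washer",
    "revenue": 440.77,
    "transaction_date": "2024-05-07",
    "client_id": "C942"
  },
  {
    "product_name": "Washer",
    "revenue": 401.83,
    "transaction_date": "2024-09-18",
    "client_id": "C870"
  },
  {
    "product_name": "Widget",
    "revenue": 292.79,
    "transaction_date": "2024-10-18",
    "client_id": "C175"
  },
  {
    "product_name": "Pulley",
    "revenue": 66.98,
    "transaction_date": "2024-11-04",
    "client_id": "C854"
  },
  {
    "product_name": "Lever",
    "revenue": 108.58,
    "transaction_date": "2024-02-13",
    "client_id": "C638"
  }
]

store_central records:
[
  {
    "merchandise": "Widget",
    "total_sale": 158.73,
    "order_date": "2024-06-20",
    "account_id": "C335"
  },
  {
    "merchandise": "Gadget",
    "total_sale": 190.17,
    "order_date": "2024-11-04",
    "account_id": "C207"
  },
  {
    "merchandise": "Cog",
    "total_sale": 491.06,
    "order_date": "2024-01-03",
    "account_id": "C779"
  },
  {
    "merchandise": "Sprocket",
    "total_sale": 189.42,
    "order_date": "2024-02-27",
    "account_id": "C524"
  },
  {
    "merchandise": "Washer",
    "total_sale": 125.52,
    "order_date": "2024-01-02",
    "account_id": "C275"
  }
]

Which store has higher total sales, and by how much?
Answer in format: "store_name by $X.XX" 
store_west by $156.05

Schema mapping: "revenue" (store_west) = "total_sale" (store_central) = sale amount

Total for store_west: 1310.95
Total for store_central: 1154.90

Difference: |1310.95 - 1154.90| = 156.05
store_west has higher sales by $156.05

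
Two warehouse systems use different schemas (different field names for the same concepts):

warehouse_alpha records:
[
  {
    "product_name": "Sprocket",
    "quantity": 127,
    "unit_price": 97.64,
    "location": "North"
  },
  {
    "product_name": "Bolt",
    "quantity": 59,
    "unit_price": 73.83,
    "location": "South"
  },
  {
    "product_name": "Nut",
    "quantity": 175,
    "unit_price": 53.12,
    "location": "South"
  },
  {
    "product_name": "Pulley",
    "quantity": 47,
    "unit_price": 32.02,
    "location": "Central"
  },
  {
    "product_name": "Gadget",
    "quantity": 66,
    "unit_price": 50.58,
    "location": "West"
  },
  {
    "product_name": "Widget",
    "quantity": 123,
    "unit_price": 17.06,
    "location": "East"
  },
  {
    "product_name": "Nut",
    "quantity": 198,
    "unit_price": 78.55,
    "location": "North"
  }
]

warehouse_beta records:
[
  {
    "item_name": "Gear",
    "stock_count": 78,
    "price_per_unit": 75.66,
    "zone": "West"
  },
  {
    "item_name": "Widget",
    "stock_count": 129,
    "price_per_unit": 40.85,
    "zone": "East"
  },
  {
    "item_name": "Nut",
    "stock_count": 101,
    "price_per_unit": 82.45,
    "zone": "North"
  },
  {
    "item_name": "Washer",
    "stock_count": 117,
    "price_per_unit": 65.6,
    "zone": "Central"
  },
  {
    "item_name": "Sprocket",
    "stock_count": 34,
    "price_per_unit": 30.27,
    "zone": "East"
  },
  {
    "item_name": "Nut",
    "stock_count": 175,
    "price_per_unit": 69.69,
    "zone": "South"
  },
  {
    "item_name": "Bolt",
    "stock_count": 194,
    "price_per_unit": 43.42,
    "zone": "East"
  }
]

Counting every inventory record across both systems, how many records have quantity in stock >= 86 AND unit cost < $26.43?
1

Schema mappings:
- "quantity" (warehouse_alpha) = "stock_count" (warehouse_beta) = quantity
- "unit_price" (warehouse_alpha) = "price_per_unit" (warehouse_beta) = unit cost

Records meeting both conditions in warehouse_alpha: 1
Records meeting both conditions in warehouse_beta: 0

Total: 1 + 0 = 1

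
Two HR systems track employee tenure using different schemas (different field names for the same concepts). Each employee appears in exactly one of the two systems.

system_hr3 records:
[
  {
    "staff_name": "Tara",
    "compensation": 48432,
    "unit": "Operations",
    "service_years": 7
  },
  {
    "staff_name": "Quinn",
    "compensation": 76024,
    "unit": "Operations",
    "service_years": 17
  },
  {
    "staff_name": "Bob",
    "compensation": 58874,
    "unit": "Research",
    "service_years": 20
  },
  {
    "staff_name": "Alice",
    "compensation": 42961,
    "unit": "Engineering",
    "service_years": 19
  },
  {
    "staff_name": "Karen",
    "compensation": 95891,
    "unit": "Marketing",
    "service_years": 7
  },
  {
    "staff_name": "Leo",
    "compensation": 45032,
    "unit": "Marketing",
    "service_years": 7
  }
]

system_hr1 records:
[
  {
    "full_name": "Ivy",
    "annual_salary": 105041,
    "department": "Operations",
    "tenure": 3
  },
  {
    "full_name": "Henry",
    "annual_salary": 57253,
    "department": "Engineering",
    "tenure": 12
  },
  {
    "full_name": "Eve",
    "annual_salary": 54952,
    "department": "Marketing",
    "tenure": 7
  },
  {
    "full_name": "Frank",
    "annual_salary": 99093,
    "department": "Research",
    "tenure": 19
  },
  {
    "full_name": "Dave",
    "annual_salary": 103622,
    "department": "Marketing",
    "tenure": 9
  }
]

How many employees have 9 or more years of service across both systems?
6

Reconcile schemas: "service_years" (system_hr3) = "tenure" (system_hr1) = years of service

From system_hr3: 3 employees with >= 9 years
From system_hr1: 3 employees with >= 9 years

Total: 3 + 3 = 6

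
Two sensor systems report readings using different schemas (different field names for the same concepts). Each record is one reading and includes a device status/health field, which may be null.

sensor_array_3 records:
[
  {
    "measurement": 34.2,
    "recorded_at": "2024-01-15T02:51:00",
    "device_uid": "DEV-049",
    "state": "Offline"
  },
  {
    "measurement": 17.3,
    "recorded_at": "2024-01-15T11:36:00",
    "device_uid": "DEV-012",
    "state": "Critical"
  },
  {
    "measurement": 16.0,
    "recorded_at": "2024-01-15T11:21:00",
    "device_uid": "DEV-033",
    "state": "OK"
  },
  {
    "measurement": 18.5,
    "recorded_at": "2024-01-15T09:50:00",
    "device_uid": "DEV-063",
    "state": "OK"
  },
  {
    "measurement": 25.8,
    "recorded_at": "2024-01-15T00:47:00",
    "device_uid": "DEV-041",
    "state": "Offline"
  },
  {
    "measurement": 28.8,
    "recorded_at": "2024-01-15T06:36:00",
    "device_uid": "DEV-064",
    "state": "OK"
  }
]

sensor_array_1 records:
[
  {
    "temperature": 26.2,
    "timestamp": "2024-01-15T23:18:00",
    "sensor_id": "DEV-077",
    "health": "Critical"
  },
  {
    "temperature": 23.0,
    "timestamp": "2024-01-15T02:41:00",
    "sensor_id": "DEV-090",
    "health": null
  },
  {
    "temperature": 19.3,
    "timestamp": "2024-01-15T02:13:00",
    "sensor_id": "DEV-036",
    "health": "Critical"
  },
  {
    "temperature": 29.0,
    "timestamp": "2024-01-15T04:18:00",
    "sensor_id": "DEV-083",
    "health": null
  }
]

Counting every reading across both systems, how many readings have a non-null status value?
8

Schema mapping: "state" (sensor_array_3) = "health" (sensor_array_1) = status

Non-null in sensor_array_3: 6
Non-null in sensor_array_1: 2

Total non-null: 6 + 2 = 8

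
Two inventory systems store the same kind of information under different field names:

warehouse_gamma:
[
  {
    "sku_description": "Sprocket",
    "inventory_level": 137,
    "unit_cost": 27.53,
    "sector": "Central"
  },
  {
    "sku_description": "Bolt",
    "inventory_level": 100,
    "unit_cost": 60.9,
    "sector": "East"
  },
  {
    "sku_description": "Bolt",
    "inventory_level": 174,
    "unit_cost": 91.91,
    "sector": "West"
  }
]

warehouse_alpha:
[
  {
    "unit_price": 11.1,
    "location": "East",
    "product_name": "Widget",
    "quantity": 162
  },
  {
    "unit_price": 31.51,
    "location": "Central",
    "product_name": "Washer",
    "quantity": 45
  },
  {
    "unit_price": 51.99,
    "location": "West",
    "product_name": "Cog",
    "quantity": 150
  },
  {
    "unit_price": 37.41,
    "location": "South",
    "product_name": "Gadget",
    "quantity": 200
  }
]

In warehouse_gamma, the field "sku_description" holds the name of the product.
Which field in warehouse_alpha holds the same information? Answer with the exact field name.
product_name

In warehouse_gamma, "sku_description" holds the name of the product.
The fields in warehouse_alpha are: "unit_price", "location", "product_name", "quantity".
"product_name" is the match: the name refers to the same concept and its values are product-name strings (e.g. 'Cog', 'Gadget').
The other fields ("unit_price", "location", "quantity") hold different kinds of data.

So "sku_description" in warehouse_gamma corresponds to "product_name" in warehouse_alpha.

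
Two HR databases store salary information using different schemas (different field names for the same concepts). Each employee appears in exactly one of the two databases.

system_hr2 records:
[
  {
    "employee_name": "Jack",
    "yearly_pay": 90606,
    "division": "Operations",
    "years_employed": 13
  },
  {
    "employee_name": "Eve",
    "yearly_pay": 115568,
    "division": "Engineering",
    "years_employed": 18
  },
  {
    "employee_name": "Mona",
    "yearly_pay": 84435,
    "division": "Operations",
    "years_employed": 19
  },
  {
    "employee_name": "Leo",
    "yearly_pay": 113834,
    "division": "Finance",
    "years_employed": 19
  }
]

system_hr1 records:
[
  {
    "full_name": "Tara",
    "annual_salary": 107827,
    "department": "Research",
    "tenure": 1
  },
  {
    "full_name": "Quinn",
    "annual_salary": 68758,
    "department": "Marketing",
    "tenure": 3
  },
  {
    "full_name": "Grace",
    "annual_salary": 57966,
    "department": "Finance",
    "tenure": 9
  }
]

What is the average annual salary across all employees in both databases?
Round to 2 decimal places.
91284.86

Schema mapping: "yearly_pay" (system_hr2) = "annual_salary" (system_hr1) = annual salary

All salaries: [90606, 115568, 84435, 113834, 107827, 68758, 57966]
Sum: 638994
Count: 7
Average: 638994 / 7 = 91284.86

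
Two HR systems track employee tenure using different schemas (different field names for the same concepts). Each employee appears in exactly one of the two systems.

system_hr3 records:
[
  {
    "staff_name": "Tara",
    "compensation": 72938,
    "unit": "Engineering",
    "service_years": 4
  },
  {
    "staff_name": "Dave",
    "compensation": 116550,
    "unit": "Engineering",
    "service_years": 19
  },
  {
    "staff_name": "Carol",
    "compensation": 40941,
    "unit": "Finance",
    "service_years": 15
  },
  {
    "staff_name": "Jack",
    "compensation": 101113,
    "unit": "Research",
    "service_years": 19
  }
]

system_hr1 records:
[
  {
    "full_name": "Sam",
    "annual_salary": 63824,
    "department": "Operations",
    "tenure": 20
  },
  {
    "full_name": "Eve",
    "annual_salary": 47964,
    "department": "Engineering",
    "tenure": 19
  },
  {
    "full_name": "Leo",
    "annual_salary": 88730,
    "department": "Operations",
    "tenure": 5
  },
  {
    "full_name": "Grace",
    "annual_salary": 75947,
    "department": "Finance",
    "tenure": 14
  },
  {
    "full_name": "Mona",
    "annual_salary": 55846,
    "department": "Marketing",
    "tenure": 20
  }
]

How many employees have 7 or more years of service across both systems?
7

Reconcile schemas: "service_years" (system_hr3) = "tenure" (system_hr1) = years of service

From system_hr3: 3 employees with >= 7 years
From system_hr1: 4 employees with >= 7 years

Total: 3 + 4 = 7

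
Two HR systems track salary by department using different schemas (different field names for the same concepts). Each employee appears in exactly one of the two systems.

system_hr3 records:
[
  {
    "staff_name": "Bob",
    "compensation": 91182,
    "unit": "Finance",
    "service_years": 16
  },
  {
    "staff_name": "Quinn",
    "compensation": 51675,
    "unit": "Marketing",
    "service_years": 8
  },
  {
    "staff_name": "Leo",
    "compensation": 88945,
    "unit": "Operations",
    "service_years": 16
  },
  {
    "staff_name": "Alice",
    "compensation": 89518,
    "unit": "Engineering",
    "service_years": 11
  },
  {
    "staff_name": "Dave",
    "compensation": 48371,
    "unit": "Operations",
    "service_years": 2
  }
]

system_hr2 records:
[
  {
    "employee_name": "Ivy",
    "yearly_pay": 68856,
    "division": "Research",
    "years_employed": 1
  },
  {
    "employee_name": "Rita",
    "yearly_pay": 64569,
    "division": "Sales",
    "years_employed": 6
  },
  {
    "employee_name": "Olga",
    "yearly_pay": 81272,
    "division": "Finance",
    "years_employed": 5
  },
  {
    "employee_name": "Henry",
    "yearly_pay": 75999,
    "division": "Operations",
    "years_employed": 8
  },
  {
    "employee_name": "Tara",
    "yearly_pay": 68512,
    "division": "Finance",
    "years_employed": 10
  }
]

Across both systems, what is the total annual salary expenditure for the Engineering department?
89518

Schema mappings:
- "unit" (system_hr3) = "division" (system_hr2) = department
- "compensation" (system_hr3) = "yearly_pay" (system_hr2) = salary

Engineering salaries from system_hr3: 89518
Engineering salaries from system_hr2: 0

Total: 89518 + 0 = 89518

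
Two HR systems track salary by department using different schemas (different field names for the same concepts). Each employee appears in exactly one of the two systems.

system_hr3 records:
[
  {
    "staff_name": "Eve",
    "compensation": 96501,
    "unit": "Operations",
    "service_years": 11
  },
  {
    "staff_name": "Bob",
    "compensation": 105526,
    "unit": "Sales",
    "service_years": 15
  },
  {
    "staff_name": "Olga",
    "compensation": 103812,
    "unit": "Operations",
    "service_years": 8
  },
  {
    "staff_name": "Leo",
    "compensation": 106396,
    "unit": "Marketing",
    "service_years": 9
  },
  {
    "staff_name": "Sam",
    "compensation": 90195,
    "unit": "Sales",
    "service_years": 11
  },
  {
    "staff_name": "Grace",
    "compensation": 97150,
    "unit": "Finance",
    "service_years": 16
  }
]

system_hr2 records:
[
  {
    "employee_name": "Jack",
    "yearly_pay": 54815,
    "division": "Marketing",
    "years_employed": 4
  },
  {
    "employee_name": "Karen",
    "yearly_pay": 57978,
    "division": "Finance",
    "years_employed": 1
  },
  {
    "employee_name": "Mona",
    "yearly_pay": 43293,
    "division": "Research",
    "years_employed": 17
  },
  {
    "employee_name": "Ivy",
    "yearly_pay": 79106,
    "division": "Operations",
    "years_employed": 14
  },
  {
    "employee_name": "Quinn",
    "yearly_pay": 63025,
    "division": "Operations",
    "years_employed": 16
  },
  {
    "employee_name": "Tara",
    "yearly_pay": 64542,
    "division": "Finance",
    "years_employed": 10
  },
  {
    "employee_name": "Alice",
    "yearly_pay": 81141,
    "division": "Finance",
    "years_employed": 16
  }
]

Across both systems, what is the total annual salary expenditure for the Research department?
43293

Schema mappings:
- "unit" (system_hr3) = "division" (system_hr2) = department
- "compensation" (system_hr3) = "yearly_pay" (system_hr2) = salary

Research salaries from system_hr3: 0
Research salaries from system_hr2: 43293

Total: 0 + 43293 = 43293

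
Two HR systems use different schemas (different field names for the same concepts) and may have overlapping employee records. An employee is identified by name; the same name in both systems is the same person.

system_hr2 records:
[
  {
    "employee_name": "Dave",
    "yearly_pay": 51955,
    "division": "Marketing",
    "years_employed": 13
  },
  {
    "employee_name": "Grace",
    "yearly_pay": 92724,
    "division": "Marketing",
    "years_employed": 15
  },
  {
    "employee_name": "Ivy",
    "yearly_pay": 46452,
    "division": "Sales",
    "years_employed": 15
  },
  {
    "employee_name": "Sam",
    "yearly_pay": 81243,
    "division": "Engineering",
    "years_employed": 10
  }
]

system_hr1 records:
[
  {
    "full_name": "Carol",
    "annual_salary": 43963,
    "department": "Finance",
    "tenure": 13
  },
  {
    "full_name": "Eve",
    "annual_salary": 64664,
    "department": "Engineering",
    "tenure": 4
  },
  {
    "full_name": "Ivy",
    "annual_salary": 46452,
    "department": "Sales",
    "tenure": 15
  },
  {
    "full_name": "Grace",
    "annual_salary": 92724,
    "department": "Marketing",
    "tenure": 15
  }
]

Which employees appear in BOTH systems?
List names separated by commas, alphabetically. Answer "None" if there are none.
Grace, Ivy

Schema mapping: "employee_name" (system_hr2) = "full_name" (system_hr1) = employee name

Names in system_hr2: ['Dave', 'Grace', 'Ivy', 'Sam']
Names in system_hr1: ['Carol', 'Eve', 'Grace', 'Ivy']

Intersection: ['Grace', 'Ivy']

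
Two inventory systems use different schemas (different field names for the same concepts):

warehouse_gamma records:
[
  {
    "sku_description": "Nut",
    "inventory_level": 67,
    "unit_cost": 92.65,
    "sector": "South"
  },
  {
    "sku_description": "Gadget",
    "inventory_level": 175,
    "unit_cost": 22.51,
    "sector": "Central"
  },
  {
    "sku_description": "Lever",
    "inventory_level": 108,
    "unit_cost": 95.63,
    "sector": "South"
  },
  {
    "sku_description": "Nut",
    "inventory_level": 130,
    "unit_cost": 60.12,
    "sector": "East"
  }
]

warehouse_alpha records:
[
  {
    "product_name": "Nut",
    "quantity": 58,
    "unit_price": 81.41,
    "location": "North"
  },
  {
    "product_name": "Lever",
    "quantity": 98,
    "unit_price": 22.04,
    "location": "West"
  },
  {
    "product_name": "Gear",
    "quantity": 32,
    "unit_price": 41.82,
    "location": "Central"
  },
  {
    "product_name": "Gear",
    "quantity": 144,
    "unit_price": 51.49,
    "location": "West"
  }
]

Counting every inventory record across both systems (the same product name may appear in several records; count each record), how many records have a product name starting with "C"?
0

Schema mapping: "sku_description" (warehouse_gamma) = "product_name" (warehouse_alpha) = product name

Records with product name starting with "C" in warehouse_gamma: 0
Records with product name starting with "C" in warehouse_alpha: 0

Total: 0 + 0 = 0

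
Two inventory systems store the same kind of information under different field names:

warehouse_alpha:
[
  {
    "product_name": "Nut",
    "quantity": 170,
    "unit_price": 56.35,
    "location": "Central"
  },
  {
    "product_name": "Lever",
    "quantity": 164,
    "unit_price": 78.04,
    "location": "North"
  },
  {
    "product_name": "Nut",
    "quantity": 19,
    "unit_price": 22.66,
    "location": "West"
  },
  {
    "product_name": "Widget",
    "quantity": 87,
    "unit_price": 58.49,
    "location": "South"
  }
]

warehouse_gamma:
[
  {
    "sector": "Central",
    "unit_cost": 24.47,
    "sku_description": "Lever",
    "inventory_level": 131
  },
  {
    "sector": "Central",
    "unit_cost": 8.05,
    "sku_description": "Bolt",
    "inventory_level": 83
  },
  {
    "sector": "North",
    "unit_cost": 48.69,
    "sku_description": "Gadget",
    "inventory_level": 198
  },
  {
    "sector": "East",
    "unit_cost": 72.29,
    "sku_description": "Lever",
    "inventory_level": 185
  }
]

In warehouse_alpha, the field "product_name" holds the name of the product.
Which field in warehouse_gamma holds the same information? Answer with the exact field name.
sku_description

In warehouse_alpha, "product_name" holds the name of the product.
The fields in warehouse_gamma are: "sector", "unit_cost", "sku_description", "inventory_level".
"sku_description" is the match: the name refers to the same concept and its values are product-name strings (e.g. 'Bolt', 'Gadget').
The other fields ("sector", "unit_cost", "inventory_level") hold different kinds of data.

So "product_name" in warehouse_alpha corresponds to "sku_description" in warehouse_gamma.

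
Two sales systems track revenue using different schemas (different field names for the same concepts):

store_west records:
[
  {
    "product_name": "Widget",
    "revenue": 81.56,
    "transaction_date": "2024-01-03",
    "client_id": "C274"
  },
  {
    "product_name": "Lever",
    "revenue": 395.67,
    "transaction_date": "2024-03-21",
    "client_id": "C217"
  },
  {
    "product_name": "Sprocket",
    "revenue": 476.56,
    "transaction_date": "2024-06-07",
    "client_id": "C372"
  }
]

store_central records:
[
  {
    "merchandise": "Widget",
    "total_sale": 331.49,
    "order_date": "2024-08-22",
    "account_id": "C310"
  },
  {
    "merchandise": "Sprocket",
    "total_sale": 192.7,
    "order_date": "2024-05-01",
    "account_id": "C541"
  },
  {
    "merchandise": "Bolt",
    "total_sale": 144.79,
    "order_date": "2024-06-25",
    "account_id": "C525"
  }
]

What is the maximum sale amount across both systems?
476.56

Reconcile: "revenue" (store_west) = "total_sale" (store_central) = sale amount

Maximum in store_west: 476.56
Maximum in store_central: 331.49

Overall maximum: max(476.56, 331.49) = 476.56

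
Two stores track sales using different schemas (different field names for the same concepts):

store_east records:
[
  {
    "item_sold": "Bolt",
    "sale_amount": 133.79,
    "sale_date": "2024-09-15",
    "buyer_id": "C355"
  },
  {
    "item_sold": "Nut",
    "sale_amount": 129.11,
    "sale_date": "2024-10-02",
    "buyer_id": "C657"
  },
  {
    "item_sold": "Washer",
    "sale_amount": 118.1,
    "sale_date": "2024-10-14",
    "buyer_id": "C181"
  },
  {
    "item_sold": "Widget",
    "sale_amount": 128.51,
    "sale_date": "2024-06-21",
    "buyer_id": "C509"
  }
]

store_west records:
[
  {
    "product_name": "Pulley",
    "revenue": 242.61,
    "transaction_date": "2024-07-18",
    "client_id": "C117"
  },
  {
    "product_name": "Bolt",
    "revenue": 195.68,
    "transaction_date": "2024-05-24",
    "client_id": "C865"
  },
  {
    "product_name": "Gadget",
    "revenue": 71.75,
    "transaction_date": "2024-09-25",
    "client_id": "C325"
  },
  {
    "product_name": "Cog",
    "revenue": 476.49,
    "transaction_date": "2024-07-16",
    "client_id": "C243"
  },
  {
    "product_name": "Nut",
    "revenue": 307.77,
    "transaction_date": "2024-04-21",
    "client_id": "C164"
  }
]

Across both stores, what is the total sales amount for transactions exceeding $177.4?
1222.55

Schema mapping: "sale_amount" (store_east) = "revenue" (store_west) = sale amount

Sum of sales > $177.4 in store_east: 0
Sum of sales > $177.4 in store_west: 1222.55

Total: 0 + 1222.55 = 1222.55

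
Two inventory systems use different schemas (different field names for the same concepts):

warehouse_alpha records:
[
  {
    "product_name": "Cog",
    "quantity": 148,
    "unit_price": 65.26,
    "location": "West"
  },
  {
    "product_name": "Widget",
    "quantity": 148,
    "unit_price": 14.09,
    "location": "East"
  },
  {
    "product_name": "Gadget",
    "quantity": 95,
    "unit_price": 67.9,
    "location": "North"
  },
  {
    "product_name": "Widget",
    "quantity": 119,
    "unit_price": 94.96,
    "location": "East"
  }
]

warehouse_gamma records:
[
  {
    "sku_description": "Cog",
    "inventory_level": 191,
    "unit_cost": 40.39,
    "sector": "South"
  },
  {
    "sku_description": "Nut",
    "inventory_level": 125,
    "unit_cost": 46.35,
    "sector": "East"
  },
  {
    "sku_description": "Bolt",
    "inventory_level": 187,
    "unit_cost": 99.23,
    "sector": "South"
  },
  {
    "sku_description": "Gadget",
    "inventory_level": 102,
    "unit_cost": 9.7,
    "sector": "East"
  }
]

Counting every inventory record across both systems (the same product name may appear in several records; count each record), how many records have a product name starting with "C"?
2

Schema mapping: "product_name" (warehouse_alpha) = "sku_description" (warehouse_gamma) = product name

Records with product name starting with "C" in warehouse_alpha: 1
Records with product name starting with "C" in warehouse_gamma: 1

Total: 1 + 1 = 2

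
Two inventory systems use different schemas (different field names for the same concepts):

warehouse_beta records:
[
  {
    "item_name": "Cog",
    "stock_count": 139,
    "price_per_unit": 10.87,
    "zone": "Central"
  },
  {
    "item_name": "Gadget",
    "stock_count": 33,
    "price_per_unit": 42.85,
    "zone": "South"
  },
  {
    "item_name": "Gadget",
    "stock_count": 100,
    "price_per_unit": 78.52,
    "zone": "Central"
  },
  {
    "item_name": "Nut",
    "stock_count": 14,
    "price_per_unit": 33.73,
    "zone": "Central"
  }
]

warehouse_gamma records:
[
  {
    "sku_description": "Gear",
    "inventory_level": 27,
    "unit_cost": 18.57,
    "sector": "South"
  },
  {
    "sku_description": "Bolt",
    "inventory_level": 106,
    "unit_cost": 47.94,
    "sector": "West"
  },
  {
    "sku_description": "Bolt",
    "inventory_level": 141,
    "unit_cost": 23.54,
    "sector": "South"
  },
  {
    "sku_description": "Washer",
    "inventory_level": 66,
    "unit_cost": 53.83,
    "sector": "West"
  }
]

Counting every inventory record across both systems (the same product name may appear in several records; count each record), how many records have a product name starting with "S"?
0

Schema mapping: "item_name" (warehouse_beta) = "sku_description" (warehouse_gamma) = product name

Records with product name starting with "S" in warehouse_beta: 0
Records with product name starting with "S" in warehouse_gamma: 0

Total: 0 + 0 = 0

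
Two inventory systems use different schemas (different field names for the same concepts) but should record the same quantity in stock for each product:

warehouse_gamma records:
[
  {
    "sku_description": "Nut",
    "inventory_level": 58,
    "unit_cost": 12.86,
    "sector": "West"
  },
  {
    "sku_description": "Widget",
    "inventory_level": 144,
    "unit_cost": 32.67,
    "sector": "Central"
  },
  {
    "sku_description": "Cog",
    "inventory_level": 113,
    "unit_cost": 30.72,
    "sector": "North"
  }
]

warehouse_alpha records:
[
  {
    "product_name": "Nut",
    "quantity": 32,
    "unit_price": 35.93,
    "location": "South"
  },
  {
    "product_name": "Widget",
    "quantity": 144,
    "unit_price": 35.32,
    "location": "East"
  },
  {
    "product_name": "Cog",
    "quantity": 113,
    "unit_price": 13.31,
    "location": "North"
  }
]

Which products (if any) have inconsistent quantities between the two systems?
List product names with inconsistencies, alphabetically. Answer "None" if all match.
Nut

Schema mappings:
- "sku_description" (warehouse_gamma) = "product_name" (warehouse_alpha) = product name
- "inventory_level" (warehouse_gamma) = "quantity" (warehouse_alpha) = quantity

Comparison:
  Nut: 58 vs 32 - MISMATCH
  Widget: 144 vs 144 - MATCH
  Cog: 113 vs 113 - MATCH

Products with inconsistencies: Nut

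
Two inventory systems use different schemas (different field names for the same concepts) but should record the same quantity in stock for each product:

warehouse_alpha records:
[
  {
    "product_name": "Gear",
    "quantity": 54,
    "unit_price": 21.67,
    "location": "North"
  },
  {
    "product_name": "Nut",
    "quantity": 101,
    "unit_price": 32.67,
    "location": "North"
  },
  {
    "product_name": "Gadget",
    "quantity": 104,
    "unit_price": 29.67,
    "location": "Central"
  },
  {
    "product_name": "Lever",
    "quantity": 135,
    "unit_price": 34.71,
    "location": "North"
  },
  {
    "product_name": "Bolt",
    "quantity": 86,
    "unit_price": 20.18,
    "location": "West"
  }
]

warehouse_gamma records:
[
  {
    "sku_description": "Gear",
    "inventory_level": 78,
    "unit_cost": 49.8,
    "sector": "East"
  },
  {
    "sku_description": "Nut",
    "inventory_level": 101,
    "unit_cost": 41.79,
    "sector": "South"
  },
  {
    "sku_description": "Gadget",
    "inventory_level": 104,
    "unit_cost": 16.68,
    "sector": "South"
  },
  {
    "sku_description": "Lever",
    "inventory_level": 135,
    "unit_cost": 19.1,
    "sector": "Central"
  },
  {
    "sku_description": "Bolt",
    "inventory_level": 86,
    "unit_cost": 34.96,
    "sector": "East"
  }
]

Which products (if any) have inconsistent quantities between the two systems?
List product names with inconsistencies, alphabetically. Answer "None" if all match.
Gear

Schema mappings:
- "product_name" (warehouse_alpha) = "sku_description" (warehouse_gamma) = product name
- "quantity" (warehouse_alpha) = "inventory_level" (warehouse_gamma) = quantity

Comparison:
  Gear: 54 vs 78 - MISMATCH
  Nut: 101 vs 101 - MATCH
  Gadget: 104 vs 104 - MATCH
  Lever: 135 vs 135 - MATCH
  Bolt: 86 vs 86 - MATCH

Products with inconsistencies: Gear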